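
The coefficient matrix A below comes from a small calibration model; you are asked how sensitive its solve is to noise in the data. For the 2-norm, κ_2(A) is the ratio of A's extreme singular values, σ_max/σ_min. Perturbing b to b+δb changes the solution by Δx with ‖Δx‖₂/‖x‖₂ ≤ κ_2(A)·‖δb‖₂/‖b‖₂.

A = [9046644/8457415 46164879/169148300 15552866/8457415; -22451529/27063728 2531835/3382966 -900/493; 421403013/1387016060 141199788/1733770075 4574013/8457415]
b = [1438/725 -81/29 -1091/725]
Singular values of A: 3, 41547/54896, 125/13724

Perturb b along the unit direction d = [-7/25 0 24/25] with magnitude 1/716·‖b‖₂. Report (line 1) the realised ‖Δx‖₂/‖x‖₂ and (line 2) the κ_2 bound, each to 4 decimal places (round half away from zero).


0.0026
0.4600

σ_max = 3, σ_min = 125/13724
condition number: 3 ÷ (125/13724) = 329.3760
worst-case relative error ≤ 329.3760 × 1/716 = 0.4600
solve Ax = b  →  x = [189.1940 -43.9230 -102.4513]
‖b‖₂ = 3.7417 and ‖x‖₂ = 219.5903
re-solving with b+δb shifts x by Δx of norm 0.5737
realised ‖Δx‖/‖x‖ = 0.0026
tightness: 0.0026 against a bound of 0.4600 (unrounded ratio ≈ 0.0057)


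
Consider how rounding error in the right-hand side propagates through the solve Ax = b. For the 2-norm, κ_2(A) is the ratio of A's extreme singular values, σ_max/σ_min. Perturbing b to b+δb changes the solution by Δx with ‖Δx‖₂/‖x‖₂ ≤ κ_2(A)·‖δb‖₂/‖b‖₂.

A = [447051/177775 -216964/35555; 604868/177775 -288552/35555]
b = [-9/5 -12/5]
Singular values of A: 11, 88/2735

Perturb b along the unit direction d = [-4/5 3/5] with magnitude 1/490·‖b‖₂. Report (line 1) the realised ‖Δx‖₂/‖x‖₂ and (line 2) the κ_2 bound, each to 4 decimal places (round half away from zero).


largest singular value 11, smallest 88/2735
κ_2(A) = 11 / (88/2735) = 341.8750
κ_2(A)·‖δb‖/‖b‖ = 0.6977
solve Ax = b  →  x = [-0.1049 0.2517]
2-norm of b is 3.0000; of x, 0.2727
re-solving with b+δb shifts x by Δx of norm 0.1903
realised ‖Δx‖/‖x‖ = 0.6977
tightness: 0.6977 against a bound of 0.6977; the bound is attained (ratio 1)

0.6977
0.6977


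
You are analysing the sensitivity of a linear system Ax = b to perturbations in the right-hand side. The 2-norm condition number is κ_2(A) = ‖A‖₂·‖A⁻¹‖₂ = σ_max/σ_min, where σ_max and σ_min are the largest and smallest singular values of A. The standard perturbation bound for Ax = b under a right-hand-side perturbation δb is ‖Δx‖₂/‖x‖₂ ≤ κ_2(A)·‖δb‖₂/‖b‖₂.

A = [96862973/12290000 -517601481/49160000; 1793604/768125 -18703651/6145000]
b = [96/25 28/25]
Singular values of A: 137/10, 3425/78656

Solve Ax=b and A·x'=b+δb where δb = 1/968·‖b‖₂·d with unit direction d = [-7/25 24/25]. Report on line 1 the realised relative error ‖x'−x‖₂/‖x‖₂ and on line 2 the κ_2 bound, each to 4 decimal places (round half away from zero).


largest singular value 137/10, smallest 3425/78656
κ_2(A) = (137/10) / (3425/78656) = 314.6240
worst-case relative error ≤ 314.6240 × 1/968 = 0.3250
solve Ax = b  →  x = [0.1752 -0.2336]
2-norm of b is 4.0000; of x, 0.2920
Δx = A⁻¹·δb where δb = 1/968·4.0000·d; ‖Δx‖ = 0.0949
dividing the unrounded norms, ‖Δx‖/‖x‖ = 0.3250
so the bound is sharp here: realised error equals the bound

0.3250
0.3250


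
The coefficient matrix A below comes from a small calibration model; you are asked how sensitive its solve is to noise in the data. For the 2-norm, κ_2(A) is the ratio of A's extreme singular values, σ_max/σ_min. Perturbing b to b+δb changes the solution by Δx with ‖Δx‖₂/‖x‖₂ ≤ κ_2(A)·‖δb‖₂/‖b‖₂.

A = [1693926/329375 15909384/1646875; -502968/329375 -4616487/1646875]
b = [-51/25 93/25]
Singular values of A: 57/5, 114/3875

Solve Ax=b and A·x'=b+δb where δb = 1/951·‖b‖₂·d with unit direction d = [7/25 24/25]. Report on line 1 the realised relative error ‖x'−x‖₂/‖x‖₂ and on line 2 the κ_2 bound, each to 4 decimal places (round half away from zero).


largest singular value 57/5, smallest 114/3875
condition number: (57/5) ÷ (114/3875) = 387.5000
κ_2(A)·‖δb‖/‖b‖ = 0.4075
solve Ax = b  →  x = [-90.1006 47.7554]
2-norm of b is 4.2426; of x, 101.9740
re-solving with b+δb shifts x by Δx of norm 0.1516
dividing the unrounded norms, ‖Δx‖/‖x‖ = 0.0015
tightness: 0.0015 against a bound of 0.4075 (unrounded ratio ≈ 0.0036)

0.0015
0.4075


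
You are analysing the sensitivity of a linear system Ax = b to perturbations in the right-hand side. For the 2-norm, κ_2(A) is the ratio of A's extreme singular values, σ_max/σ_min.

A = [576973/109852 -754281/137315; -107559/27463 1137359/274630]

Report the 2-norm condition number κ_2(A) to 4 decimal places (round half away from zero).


378.8000

form AᵀA = [518000858425/12067461904 -135973232955/3016865476; -135973232955/3016865476 142773792109/3016865476] with trace 1295001221/14348944 and determinant 3258025/57395776
char-poly roots: 361/4 and 9025/14348944
so κ_2 = √((361/4) / (9025/14348944)) = 378.8000


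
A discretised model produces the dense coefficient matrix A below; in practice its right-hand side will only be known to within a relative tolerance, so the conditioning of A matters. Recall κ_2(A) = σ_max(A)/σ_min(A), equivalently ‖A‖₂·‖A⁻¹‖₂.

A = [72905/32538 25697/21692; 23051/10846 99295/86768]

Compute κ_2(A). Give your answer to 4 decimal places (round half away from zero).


264.0000

M = AᵀA = [6003137/629442 17075275/3357024; 17075275/3357024 24286409/8952064]. tr(M)=3415153/278784, det(M)=2401/1115136
char-poly roots: 49/4 and 49/278784
so κ_2 = √((49/4) / (49/278784)) = 264.0000


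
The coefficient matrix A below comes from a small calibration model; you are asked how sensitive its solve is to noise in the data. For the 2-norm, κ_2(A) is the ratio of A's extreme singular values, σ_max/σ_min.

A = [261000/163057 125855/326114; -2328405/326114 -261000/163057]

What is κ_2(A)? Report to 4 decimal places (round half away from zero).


AᵀA = [3387242025/63266116 190530000/15816529; 190530000/15816529 171519025/63266116]; tr = 1058525/18818, det = 5625/150544
λ_max, λ_min = (1058525/18818 ± √280105562500/88529281)/2 = 225/4, 25/37636
κ_2(A) = √(λ_max/λ_min) = √((225/4) / (25/37636)) = 291.0000

291.0000


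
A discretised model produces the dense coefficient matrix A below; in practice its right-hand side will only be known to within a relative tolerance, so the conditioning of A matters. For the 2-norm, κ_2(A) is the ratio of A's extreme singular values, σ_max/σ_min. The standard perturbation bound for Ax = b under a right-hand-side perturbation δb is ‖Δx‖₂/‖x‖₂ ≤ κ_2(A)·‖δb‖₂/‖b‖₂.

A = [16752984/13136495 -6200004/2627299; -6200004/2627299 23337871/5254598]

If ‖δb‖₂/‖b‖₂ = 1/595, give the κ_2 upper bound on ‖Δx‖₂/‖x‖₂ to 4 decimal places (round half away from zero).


form AᵀA = [252730248912/35124669425 -94770161142/7024933885; -94770161142/7024933885 142156812785/5619947108] with trace 268520077369/8264628100 and determinant 18766224/2066157025
eigenvalues of AᵀA: λ = (tr ± √(tr²−4·det))/2 = 3249/100, 23104/82646281
σ_max=√(3249/100)=(57/10), σ_min=√(23104/82646281)=(152/9091) → κ = 340.9125
worst-case relative error ≤ 340.9125 × 1/595 = 0.5730

0.5730


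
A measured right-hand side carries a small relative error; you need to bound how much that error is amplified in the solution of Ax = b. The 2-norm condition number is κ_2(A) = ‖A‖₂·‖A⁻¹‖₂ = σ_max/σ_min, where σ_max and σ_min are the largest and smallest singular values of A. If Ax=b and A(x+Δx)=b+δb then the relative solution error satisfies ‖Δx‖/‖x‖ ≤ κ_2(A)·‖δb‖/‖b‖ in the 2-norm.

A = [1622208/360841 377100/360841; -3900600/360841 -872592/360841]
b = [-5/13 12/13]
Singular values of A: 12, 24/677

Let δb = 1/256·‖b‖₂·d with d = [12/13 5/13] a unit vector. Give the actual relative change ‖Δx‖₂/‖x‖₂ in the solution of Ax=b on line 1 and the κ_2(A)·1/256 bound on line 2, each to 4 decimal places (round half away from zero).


largest singular value 12, smallest 24/677
κ_2(A) = 12 / (24/677) = 338.5000
κ_2(A)·‖δb‖/‖b‖ = 1.3223
solve Ax = b  →  x = [-0.0813 -0.0183]
‖b‖₂ = 1.0000 and ‖x‖₂ = 0.0833
re-solving with b+δb shifts x by Δx of norm 0.1102
realised ‖Δx‖/‖x‖ = 1.3223
so the bound is sharp here: realised error equals the bound

1.3223
1.3223


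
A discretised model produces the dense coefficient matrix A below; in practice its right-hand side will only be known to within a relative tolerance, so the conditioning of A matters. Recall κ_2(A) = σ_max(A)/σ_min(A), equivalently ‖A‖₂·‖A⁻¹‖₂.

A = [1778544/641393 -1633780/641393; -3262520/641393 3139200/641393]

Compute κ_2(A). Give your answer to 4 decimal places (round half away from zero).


104.0800

AᵀA = [47775970624/1423477441 -45492914880/1423477441; -45492914880/1423477441 43334995600/1423477441]; tr = 108336464/1692601, det = 640000/1692601
λ_max, λ_min = (108336464/1692601 ± √11732456373463296/2864898145201)/2 = 64, 10000/1692601
κ_2(A) = √(λ_max/λ_min) = √(64 / (10000/1692601)) = 104.0800


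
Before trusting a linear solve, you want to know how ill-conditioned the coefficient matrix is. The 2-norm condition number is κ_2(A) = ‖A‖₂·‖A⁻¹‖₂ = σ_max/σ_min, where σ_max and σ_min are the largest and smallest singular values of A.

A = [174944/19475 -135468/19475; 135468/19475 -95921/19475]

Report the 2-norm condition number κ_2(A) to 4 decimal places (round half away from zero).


48.6875

AᵀA = [9791396432/75855125 -7338707964/75855125; -7338707964/75855125 5510483453/75855125]; tr = 3060375977/15171025, det = 6505390336/379275625
λ_max, λ_min = (3060375977/15171025 ± √374004406811646009/9206399982025)/2 = 5041/25, 1290496/15171025
σ_max=√(5041/25)=(71/5), σ_min=√(1290496/15171025)=(1136/3895) → κ = 48.6875


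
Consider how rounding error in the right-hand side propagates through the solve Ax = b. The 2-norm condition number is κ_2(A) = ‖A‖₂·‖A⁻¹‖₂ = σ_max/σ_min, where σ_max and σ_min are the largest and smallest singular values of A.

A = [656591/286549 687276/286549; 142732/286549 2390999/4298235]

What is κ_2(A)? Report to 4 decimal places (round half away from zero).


144.6000

AᵀA = [268580705/48846121 4229720768/732691815; 4229720768/732691815 66624178321/10990377225]; tr = 151075906/13068225, det = 83521/13068225
solving λ² − 151075906/13068225·λ + 83521/13068225 = 0 gives λ = 289/25, 289/522729
κ_2(A) = √(λ_max/λ_min) = √((289/25) / (289/522729)) = 144.6000


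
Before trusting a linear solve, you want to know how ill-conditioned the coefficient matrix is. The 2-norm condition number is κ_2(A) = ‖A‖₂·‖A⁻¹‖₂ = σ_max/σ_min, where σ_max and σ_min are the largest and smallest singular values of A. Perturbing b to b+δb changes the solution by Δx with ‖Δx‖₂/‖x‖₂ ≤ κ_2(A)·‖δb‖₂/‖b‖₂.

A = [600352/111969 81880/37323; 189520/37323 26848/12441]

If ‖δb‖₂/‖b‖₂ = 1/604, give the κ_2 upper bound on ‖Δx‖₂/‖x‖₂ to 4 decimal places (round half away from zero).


0.2459

form AᵀA = [62533888/1146717 8684800/382239; 8684800/382239 1206592/127413] with trace 5645632/88209 and determinant 16384/88209
eigenvalues of AᵀA: λ = (tr ± √(tr²−4·det))/2 = 64, 256/88209
κ_2(A) = √(λ_max/λ_min) = √(64 / (256/88209)) = 148.5000
worst-case relative error ≤ 148.5000 × 1/604 = 0.2459


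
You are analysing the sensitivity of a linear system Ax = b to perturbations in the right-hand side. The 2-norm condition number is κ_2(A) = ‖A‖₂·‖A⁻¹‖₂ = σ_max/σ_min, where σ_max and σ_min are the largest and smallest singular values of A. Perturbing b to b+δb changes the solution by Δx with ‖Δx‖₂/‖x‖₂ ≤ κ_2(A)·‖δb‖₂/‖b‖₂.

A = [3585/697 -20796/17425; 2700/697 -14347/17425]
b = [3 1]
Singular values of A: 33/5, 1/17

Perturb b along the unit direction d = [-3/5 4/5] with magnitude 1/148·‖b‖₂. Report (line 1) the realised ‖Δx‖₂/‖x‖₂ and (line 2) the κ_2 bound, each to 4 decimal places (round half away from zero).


from the listed singular values, σ₁ = 33/5, σ_n = 1/17
condition number: (33/5) ÷ (1/17) = 112.2000
bound on ‖Δx‖/‖x‖: κ·ε = 112.2000·1/148 = 0.7581
solve Ax = b  →  x = [-3.2882 -16.6851]
‖b‖ = 3.1623, ‖x‖ = 17.0061
δb = ε·‖b‖·d = [-0.0128 0.0171]; solving A·Δx = δb gives ‖Δx‖ = 0.3632
relative error = 0.0214
so the bound overstates the realised error by a factor of ≈ 35.4934 (computed from the unrounded values)

0.0214
0.7581


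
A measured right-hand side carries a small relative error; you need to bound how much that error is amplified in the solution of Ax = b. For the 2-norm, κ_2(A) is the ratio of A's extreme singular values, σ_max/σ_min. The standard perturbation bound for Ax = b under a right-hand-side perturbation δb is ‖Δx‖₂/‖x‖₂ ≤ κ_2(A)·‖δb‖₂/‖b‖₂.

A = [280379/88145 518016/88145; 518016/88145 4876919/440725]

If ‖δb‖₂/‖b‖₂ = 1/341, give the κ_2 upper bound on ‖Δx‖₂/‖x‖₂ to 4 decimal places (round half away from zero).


form AᵀA = [70619369/1581425 662024448/7907125; 662024448/7907125 6206564897/39535625] with trace 468944066/2325625 and determinant 25411681/58140625
λ_max, λ_min = (468944066/2325625 ± √219899081350112256/5408531640625)/2 = 5041/25, 5041/2325625
so κ_2 = √((5041/25) / (5041/2325625)) = 305.0000
worst-case relative error ≤ 305.0000 × 1/341 = 0.8944

0.8944


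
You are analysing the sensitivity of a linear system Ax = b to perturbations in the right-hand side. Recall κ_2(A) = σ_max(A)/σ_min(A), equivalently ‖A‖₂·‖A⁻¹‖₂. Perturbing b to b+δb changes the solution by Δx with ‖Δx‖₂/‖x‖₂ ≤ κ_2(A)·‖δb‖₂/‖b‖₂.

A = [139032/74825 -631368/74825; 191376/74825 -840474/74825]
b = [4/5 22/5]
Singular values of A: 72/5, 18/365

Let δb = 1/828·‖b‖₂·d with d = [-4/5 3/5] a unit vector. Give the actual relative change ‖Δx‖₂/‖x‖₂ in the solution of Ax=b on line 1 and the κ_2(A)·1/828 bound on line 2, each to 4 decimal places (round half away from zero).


σ_max = 72/5, σ_min = 18/365
κ = σ_max/σ_min = (72/5)/(18/365) = 292.0000
bound on ‖Δx‖/‖x‖: κ·ε = 292.0000·1/828 = 0.3527
solve Ax = b  →  x = [39.6274 8.6314]
‖b‖ = 4.4721, ‖x‖ = 40.5565
with δb = [-0.0043 0.0032], A·Δx = δb → ‖Δx‖ = 0.1095
realised ‖Δx‖/‖x‖ = 0.0027
so the bound overstates the realised error by a factor of ≈ 130.5894 (computed from the unrounded values)

0.0027
0.3527


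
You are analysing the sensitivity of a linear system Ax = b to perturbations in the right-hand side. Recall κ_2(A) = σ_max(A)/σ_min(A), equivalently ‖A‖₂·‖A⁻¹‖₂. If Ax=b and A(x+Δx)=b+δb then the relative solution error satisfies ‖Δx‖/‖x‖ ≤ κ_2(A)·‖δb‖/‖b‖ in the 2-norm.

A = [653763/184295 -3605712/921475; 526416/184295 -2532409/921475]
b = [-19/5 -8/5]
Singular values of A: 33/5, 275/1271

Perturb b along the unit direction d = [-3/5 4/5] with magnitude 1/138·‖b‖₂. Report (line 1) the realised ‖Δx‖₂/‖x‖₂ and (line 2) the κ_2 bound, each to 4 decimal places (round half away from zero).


0.0296
0.2210

largest singular value 33/5, smallest 275/1271
κ = σ_max/σ_min = (33/5)/(275/1271) = 30.5040
worst-case relative error ≤ 30.5040 × 1/138 = 0.2210
solve Ax = b  →  x = [2.9289 3.6263]
‖b‖₂ = 4.1231 and ‖x‖₂ = 4.6614
Δx = A⁻¹·δb where δb = 1/138·4.1231·d; ‖Δx‖ = 0.1381
dividing the unrounded norms, ‖Δx‖/‖x‖ = 0.0296
tightness: 0.0296 against a bound of 0.2210 (unrounded ratio ≈ 0.1340)


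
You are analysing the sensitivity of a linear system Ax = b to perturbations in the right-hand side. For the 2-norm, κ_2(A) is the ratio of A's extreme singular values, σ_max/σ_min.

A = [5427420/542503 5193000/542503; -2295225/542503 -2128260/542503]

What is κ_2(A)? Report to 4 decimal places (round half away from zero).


AᵀA = [205473051225/1741476361 195677086500/1741476361; 195677086500/1741476361 186371240400/1741476361]; tr = 465926625/2070721, det = 3240000/2070721
λ_max, λ_min = (465926625/2070721 ± √217060783339730625/4287885459841)/2 = 225, 14400/2070721
κ_2(A) = √(λ_max/λ_min) = √(225 / (14400/2070721)) = 179.8750

179.8750


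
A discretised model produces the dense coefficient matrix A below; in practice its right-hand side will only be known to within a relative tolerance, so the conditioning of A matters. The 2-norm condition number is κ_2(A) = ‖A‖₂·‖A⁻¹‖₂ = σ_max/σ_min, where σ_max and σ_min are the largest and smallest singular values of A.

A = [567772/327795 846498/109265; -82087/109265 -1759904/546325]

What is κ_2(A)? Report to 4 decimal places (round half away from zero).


AᵀA = [453265709/127159245 5594645032/353220125; 5594645032/353220125 124326826564/1766100625]; tr = 699345421/9455625, det = 13675204/236390625
λ_max, λ_min = (699345421/9455625 ± √489063328657535641/89408844140625)/2 = 1849/25, 7396/9455625
κ_2(A) = √(λ_max/λ_min) = √((1849/25) / (7396/9455625)) = 307.5000

307.5000


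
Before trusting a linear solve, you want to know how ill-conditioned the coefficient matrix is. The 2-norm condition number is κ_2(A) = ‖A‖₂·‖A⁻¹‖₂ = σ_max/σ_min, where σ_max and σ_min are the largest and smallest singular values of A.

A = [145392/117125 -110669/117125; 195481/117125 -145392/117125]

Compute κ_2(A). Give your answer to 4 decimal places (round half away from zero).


form AᵀA = [2374066201/548730625 -1780470432/548730625; -1780470432/548730625 1335458449/548730625] with trace 148380986/21949225 and determinant 28561/21949225
char-poly roots: 169/25 and 169/877969
so κ_2 = √((169/25) / (169/877969)) = 187.4000

187.4000


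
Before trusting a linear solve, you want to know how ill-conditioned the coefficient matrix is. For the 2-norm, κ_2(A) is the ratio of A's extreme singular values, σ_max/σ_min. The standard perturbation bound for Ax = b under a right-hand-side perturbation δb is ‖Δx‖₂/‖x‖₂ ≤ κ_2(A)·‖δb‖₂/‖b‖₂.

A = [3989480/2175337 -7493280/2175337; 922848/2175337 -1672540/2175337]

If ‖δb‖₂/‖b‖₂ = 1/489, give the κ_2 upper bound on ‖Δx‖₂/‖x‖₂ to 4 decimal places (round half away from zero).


form AᵀA = [586751552/165590897 -1100108160/165590897; -1100108160/165590897 2062730000/165590897] with trace 155851856/9740641 and determinant 25600/9740641
char-poly roots: 16 and 1600/9740641
σ_max=√16=4, σ_min=√(1600/9740641)=(40/3121) → κ = 312.1000
bound on ‖Δx‖/‖x‖: κ·ε = 312.1000·1/489 = 0.6382

0.6382


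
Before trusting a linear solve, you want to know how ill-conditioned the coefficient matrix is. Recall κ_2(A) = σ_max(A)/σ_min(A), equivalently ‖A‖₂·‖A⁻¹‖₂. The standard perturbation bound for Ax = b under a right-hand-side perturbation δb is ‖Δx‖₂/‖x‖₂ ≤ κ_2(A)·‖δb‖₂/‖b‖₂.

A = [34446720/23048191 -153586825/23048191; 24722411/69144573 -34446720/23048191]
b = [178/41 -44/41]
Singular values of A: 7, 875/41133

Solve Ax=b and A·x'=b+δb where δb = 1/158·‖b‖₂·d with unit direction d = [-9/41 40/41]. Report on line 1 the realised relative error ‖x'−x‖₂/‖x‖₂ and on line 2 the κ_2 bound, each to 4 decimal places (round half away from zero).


0.0142
2.0827

σ_max = 7, σ_min = 875/41133
κ_2(A) = 7 / (875/41133) = 329.0640
worst-case relative error ≤ 329.0640 × 1/158 = 2.0827
solve Ax = b  →  x = [-91.5997 -21.1957]
2-norm of b is 4.4721; of x, 94.0200
δb = ε·‖b‖·d = [-0.0062 0.0276]; solving A·Δx = δb gives ‖Δx‖ = 1.3306
dividing the unrounded norms, ‖Δx‖/‖x‖ = 0.0142
tightness: 0.0142 against a bound of 2.0827 (unrounded ratio ≈ 0.0068)


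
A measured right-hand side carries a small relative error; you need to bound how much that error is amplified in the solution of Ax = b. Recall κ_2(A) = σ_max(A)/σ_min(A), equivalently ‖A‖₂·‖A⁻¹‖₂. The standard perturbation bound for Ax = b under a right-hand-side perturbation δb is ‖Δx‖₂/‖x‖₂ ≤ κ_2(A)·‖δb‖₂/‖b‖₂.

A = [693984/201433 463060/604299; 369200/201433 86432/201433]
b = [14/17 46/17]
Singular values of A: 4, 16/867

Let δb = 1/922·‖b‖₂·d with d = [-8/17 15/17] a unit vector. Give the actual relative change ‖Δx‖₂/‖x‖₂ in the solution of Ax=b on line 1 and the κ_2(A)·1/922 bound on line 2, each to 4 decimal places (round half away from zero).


0.0015
0.2351

σ_max = 4, σ_min = 16/867
κ_2(A) = 4 / (16/867) = 216.7500
perturbation bound = 216.7500·1/922 = 0.2351
solve Ax = b  →  x = [-23.3018 105.8415]
‖b‖₂ = 2.8284 and ‖x‖₂ = 108.3762
δb = ε·‖b‖·d = [-0.0014 0.0027]; solving A·Δx = δb gives ‖Δx‖ = 0.1662
realised ‖Δx‖/‖x‖ = 0.0015
so the bound overstates the realised error by a factor of ≈ 153.2670 (computed from the unrounded values)


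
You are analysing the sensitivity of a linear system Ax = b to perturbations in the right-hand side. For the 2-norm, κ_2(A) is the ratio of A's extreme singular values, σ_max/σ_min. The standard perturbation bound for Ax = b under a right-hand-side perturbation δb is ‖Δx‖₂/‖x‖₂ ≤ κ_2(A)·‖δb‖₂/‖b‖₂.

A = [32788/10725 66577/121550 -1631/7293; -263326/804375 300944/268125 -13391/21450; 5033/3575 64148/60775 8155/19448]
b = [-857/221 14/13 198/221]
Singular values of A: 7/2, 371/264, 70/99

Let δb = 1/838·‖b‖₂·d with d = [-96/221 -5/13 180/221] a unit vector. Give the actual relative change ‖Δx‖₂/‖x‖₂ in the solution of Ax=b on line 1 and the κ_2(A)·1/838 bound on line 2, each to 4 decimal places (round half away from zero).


largest singular value 7/2, smallest 70/99
κ_2(A) = (7/2) / (70/99) = 4.9500
perturbation bound = 4.9500·1/838 = 0.0059
solve Ax = b  →  x = [-1.4272 1.8319 2.3169]
2-norm of b is 4.1231; of x, 3.2804
δb = ε·‖b‖·d = [-0.0021 -0.0019 0.0040]; solving A·Δx = δb gives ‖Δx‖ = 0.0070
realised ‖Δx‖/‖x‖ = 0.0021
so the bound overstates the realised error by a factor of ≈ 2.7846 (computed from the unrounded values)

0.0021
0.0059


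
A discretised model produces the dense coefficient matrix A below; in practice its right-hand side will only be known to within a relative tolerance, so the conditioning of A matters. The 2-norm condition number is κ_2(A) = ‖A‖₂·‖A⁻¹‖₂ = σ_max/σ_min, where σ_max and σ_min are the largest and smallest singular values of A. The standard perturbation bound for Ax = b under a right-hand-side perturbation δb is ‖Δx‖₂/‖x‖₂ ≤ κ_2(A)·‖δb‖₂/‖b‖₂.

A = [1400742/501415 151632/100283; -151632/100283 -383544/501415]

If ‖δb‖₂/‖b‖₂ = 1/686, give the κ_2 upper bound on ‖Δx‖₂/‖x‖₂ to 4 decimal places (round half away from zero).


0.1265

AᵀA = [8778147876/869955025 936175968/173991005; 936175968/173991005 2497967424/869955025]; tr = 1560708/120409, det = 1679616/75255625
solving λ² − 1560708/120409·λ + 1679616/75255625 = 0 gives λ = 324/25, 5184/3010225
κ_2(A) = √(λ_max/λ_min) = √((324/25) / (5184/3010225)) = 86.7500
bound on ‖Δx‖/‖x‖: κ·ε = 86.7500·1/686 = 0.1265


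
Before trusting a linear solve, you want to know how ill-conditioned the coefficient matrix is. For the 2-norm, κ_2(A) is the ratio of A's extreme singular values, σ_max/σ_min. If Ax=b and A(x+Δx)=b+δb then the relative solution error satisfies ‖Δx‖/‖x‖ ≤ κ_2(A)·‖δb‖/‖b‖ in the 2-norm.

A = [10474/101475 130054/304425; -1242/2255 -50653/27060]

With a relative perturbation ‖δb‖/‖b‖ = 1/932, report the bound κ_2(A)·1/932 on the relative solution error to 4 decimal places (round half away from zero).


AᵀA = [1923496/6125625 39513257/36753750; 39513257/36753750 3251767201/882090000]; tr = 5646001/1411344, det = 625/352836
char-poly roots: 4 and 625/1411344
κ_2(A) = √(λ_max/λ_min) = √(4 / (625/1411344)) = 95.0400
κ_2(A)·‖δb‖/‖b‖ = 0.1020

0.1020


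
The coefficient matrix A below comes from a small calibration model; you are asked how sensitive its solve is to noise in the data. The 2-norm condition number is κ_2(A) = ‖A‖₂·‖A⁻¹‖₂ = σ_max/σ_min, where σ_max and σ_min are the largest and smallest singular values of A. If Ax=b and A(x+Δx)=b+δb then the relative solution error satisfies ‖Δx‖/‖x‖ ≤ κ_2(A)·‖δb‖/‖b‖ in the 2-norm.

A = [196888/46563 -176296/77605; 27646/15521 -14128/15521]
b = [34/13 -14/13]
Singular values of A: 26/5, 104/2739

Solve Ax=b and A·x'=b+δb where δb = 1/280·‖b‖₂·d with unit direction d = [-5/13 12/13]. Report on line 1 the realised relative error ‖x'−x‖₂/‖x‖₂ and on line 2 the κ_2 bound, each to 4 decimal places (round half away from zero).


σ_max = 26/5, σ_min = 104/2739
condition number: (26/5) ÷ (104/2739) = 136.9500
bound on ‖Δx‖/‖x‖: κ·ε = 136.9500·1/280 = 0.4891
solve Ax = b  →  x = [-24.4480 -46.6572]
2-norm of b is 2.8284; of x, 52.6745
re-solving with b+δb shifts x by Δx of norm 0.2660
relative error = 0.0051
tightness: 0.0051 against a bound of 0.4891 (unrounded ratio ≈ 0.0103)

0.0051
0.4891


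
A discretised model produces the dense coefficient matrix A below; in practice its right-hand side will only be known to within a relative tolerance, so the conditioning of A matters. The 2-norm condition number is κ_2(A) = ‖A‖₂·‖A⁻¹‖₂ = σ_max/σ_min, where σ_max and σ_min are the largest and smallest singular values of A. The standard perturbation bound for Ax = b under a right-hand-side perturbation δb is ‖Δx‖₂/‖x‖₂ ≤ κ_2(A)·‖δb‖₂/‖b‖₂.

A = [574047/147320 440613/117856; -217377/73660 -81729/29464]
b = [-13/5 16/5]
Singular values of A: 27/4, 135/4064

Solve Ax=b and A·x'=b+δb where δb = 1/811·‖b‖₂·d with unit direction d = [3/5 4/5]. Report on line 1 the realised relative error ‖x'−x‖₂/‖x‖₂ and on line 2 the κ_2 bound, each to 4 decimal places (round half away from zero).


0.0051
0.2506

σ_max = 27/4, σ_min = 135/4064
κ = σ_max/σ_min = (27/4)/(135/4064) = 203.2000
bound on ‖Δx‖/‖x‖: κ·ε = 203.2000·1/811 = 0.2506
solve Ax = b  →  x = [-21.1903 21.3905]
‖b‖₂ = 4.1231 and ‖x‖₂ = 30.1095
Δx = A⁻¹·δb where δb = 1/811·4.1231·d; ‖Δx‖ = 0.1530
dividing the unrounded norms, ‖Δx‖/‖x‖ = 0.0051
so the bound overstates the realised error by a factor of ≈ 49.2928 (computed from the unrounded values)


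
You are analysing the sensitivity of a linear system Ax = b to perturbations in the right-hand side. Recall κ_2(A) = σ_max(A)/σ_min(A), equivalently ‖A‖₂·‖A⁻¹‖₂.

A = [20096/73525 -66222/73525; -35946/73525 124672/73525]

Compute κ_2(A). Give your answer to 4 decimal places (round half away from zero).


form AᵀA = [5868388/18705625 -20111616/18705625; -20111616/18705625 68956612/18705625] with trace 119720/29929 and determinant 16/29929
char-poly roots: 4 and 4/29929
κ_2(A) = √(λ_max/λ_min) = √(4 / (4/29929)) = 173.0000

173.0000


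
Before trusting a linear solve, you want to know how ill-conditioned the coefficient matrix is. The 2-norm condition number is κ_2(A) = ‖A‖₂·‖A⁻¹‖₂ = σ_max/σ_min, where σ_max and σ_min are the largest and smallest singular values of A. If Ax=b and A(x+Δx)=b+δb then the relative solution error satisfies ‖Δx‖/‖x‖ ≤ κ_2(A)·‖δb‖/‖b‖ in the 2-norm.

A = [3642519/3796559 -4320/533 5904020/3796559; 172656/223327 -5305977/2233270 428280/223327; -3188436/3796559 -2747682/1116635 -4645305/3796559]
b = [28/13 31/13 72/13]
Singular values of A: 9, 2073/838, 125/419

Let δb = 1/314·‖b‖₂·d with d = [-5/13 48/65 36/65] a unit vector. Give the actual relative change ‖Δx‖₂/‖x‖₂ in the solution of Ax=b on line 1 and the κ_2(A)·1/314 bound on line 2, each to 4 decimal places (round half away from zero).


largest singular value 9, smallest 125/419
κ = σ_max/σ_min = 9/(125/419) = 30.1680
worst-case relative error ≤ 30.1680 × 1/314 = 0.0961
solve Ax = b  →  x = [-12.3415 -0.6998 5.3518]
2-norm of b is 6.4031; of x, 13.4701
with δb = [-0.0078 0.0151 0.0113], A·Δx = δb → ‖Δx‖ = 0.0684
realised ‖Δx‖/‖x‖ = 0.0051
so the bound overstates the realised error by a factor of ≈ 18.9330 (computed from the unrounded values)

0.0051
0.0961


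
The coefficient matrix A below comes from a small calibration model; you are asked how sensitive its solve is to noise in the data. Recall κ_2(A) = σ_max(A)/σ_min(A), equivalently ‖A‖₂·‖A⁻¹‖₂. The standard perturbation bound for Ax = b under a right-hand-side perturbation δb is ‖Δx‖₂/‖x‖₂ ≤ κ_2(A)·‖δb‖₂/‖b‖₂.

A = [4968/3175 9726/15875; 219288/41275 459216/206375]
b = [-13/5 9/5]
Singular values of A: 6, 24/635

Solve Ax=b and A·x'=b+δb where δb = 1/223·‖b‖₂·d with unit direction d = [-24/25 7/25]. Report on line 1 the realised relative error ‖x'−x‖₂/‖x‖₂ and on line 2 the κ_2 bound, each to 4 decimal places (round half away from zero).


0.0047
0.7119

σ_max = 6, σ_min = 24/635
κ_2(A) = 6 / (24/635) = 158.7500
κ_2(A)·‖δb‖/‖b‖ = 0.7119
solve Ax = b  →  x = [-30.3750 73.3333]
2-norm of b is 3.1623; of x, 79.3752
re-solving with b+δb shifts x by Δx of norm 0.3752
relative error = 0.0047
so the bound overstates the realised error by a factor of ≈ 150.6038 (computed from the unrounded values)


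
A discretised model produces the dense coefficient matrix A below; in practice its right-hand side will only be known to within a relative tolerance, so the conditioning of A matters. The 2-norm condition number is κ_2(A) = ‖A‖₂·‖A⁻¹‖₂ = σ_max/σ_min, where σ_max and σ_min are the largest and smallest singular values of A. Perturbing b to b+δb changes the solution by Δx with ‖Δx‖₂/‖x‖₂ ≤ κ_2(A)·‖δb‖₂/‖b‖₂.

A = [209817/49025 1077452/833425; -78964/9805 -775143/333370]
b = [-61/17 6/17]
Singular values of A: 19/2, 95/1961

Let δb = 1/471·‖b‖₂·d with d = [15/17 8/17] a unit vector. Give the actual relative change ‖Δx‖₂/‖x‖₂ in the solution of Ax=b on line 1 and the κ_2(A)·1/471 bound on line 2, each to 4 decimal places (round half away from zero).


largest singular value 19/2, smallest 95/1961
κ_2(A) = (19/2) / (95/1961) = 196.1000
worst-case relative error ≤ 196.1000 × 1/471 = 0.4163
solve Ax = b  →  x = [17.1373 -59.5082]
2-norm of b is 3.6056; of x, 61.9267
Δx = A⁻¹·δb where δb = 1/471·3.6056·d; ‖Δx‖ = 0.1580
dividing the unrounded norms, ‖Δx‖/‖x‖ = 0.0026
realised/bound (from unrounded values) ≈ 0.0061

0.0026
0.4163


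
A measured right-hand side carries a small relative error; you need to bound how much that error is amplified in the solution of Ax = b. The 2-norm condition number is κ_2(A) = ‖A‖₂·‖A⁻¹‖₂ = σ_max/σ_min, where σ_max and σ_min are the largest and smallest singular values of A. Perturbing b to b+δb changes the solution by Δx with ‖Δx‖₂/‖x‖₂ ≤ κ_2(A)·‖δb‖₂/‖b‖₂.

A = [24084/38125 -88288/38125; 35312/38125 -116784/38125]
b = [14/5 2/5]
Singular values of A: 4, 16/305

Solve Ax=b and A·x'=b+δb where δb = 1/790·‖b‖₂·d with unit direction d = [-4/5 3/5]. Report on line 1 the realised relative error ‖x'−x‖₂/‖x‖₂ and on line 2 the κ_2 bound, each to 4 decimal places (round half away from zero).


0.0018
0.0965

from the listed singular values, σ₁ = 4, σ_n = 16/305
κ_2(A) = 4 / (16/305) = 76.2500
κ_2(A)·‖δb‖/‖b‖ = 0.0965
solve Ax = b  →  x = [-36.4600 -11.1550]
‖b‖₂ = 2.8284 and ‖x‖₂ = 38.1283
δb = ε·‖b‖·d = [-0.0029 0.0021]; solving A·Δx = δb gives ‖Δx‖ = 0.0682
dividing the unrounded norms, ‖Δx‖/‖x‖ = 0.0018
tightness: 0.0018 against a bound of 0.0965 (unrounded ratio ≈ 0.0185)


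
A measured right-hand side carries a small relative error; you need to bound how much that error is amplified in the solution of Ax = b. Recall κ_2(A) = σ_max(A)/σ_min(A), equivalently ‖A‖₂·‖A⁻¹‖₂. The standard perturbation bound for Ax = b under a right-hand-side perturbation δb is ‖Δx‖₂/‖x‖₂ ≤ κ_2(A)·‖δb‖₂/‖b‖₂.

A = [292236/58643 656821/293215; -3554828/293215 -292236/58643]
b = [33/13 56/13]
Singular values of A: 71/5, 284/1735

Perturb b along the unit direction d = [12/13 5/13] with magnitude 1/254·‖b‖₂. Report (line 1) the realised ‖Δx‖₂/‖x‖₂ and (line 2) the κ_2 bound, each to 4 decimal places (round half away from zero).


σ_max = 71/5, σ_min = 284/1735
κ_2(A) = (71/5) / (284/1735) = 86.7500
κ_2(A)·‖δb‖/‖b‖ = 0.3415
solve Ax = b  →  x = [-9.5937 22.4756]
‖b‖ = 5.0000, ‖x‖ = 24.4375
with δb = [0.0182 0.0076], A·Δx = δb → ‖Δx‖ = 0.1203
relative error = 0.0049
realised/bound (from unrounded values) ≈ 0.0144

0.0049
0.3415


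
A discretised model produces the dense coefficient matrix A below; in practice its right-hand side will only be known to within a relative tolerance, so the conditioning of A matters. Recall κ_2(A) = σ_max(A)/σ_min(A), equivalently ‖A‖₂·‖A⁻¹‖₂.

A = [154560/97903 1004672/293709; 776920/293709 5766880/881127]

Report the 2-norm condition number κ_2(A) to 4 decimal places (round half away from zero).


49.8375

M = AᵀA = [2832539200/298494729 20338904320/895484187; 20338904320/895484187 146509333504/2686452561]. tr(M)=1017764416/15896169, det(M)=26214400/15896169
char-poly roots: 64 and 409600/15896169
so κ_2 = √(64 / (409600/15896169)) = 49.8375


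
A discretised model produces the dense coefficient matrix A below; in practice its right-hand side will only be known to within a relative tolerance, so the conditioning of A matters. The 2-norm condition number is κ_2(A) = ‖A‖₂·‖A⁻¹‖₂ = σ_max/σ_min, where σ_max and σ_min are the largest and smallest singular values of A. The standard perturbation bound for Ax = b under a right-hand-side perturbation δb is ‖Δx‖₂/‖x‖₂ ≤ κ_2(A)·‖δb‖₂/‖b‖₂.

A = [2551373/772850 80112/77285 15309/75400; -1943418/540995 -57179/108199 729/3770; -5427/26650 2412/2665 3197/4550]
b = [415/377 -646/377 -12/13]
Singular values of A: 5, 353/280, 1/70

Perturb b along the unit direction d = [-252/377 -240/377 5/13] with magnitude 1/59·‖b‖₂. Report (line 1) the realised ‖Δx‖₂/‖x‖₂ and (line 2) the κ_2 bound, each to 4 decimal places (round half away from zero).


2.9864
5.9322

largest singular value 5, smallest 1/70
κ = σ_max/σ_min = 5/(1/70) = 350.0000
worst-case relative error ≤ 350.0000 × 1/59 = 5.9322
solve Ax = b  →  x = [0.5295 -0.5313 -0.4759]
‖b‖ = 2.2361, ‖x‖ = 0.8884
δb = ε·‖b‖·d = [-0.0253 -0.0241 0.0146]; solving A·Δx = δb gives ‖Δx‖ = 2.6530
relative error = 2.9864
tightness: 2.9864 against a bound of 5.9322 (unrounded ratio ≈ 0.5034)


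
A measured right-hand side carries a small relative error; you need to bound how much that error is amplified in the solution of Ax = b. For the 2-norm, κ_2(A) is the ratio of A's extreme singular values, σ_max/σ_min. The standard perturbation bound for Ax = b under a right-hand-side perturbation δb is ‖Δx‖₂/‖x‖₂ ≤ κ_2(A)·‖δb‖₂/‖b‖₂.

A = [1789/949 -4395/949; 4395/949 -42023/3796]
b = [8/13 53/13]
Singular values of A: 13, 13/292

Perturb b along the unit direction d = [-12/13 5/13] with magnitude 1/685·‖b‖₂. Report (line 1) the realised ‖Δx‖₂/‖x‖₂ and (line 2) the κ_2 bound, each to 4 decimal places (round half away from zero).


σ_max = 13, σ_min = 13/292
κ = σ_max/σ_min = 13/(13/292) = 292.0000
bound on ‖Δx‖/‖x‖: κ·ε = 292.0000·1/685 = 0.4263
solve Ax = b  →  x = [20.8521 8.3550]
2-norm of b is 4.1231; of x, 22.4636
δb = ε·‖b‖·d = [-0.0056 0.0023]; solving A·Δx = δb gives ‖Δx‖ = 0.1352
realised ‖Δx‖/‖x‖ = 0.0060
tightness: 0.0060 against a bound of 0.4263 (unrounded ratio ≈ 0.0141)

0.0060
0.4263


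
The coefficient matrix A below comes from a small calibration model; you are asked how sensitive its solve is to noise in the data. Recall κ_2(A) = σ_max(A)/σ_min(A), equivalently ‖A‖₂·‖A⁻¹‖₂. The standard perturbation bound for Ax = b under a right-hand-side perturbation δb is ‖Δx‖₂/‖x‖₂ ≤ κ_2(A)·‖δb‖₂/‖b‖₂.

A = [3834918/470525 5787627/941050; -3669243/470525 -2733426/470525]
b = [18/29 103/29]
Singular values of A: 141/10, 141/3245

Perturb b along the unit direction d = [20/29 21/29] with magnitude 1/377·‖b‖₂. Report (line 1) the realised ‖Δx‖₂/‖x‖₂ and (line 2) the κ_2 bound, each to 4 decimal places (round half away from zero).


0.0032
0.8607

largest singular value 141/10, smallest 141/3245
condition number: (141/10) ÷ (141/3245) = 324.5000
worst-case relative error ≤ 324.5000 × 1/377 = 0.8607
solve Ax = b  →  x = [-41.5390 55.1489]
2-norm of b is 3.6056; of x, 69.0427
Δx = A⁻¹·δb where δb = 1/377·3.6056·d; ‖Δx‖ = 0.2201
relative error = 0.0032
realised/bound (from unrounded values) ≈ 0.0037


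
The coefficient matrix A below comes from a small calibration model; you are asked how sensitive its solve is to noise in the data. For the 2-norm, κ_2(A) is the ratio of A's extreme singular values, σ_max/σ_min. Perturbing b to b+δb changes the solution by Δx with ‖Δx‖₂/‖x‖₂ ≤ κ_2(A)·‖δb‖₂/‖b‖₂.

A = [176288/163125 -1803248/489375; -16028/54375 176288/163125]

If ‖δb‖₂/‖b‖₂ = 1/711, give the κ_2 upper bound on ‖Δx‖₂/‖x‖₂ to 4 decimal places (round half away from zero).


0.2753

AᵀA = [53423248/42575625 -549313408/127726875; -549313408/127726875 5650240768/383180625]; tr = 9809680/613089, det = 4096/613089
λ_max, λ_min = (9809680/613089 ± √96219776852224/375878121921)/2 = 16, 256/613089
κ = σ_max/σ_min = 4/(16/783) = 195.7500
perturbation bound = 195.7500·1/711 = 0.2753


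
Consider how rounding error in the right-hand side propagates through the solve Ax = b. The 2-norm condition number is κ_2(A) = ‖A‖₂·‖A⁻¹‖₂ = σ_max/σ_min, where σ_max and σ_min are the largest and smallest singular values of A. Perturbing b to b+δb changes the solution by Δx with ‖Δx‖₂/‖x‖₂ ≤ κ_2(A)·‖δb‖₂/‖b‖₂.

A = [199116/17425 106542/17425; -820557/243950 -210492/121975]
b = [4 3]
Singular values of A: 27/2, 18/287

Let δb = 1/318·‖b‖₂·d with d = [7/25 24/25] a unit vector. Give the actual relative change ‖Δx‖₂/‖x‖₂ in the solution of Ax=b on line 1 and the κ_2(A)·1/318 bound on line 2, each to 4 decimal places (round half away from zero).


largest singular value 27/2, smallest 18/287
κ_2(A) = (27/2) / (18/287) = 215.2500
κ_2(A)·‖δb‖/‖b‖ = 0.6769
solve Ax = b  →  x = [-29.8170 56.3791]
2-norm of b is 5.0000; of x, 63.7782
δb = ε·‖b‖·d = [0.0044 0.0151]; solving A·Δx = δb gives ‖Δx‖ = 0.2507
dividing the unrounded norms, ‖Δx‖/‖x‖ = 0.0039
realised/bound (from unrounded values) ≈ 0.0058

0.0039
0.6769


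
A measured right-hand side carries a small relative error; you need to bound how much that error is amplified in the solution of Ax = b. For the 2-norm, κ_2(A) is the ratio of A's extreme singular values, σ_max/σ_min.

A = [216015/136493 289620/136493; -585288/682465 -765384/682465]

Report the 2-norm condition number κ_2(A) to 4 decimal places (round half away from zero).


200.7250

M = AᵀA = [5221882521/1611621025 6962030028/1611621025; 6962030028/1611621025 9283066704/1611621025]. tr(M)=580197969/64464841, det(M)=129600/64464841
char-poly roots: 9 and 14400/64464841
κ = σ_max/σ_min = 3/(120/8029) = 200.7250
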